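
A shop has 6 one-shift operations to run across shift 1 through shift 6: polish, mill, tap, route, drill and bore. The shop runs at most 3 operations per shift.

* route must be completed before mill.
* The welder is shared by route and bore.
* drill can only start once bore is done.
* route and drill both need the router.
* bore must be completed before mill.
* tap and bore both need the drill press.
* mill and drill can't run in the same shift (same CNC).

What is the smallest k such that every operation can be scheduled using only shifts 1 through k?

The precedence chain requires at least 2 distinct shifts.
With at most 3 per shift and 6 operations, at least 2 shifts are needed.
Those bounds only give 2; check 3 shifts directly (anything shorter is at least as hard).
Could 3 shifts be enough, i.e. nothing placed later than shift 3? No: drill must come after bore (at shift 1 or later) → {shift 2, shift 3}; bore must come before drill (at shift 3 or earlier) → {shift 1, shift 2}; mill must come after route (at shift 1 or later) → {shift 2, shift 3}; route must come before mill (at shift 3 or earlier) → {shift 1, shift 2}; mill, route, drill and bore must all be in different shifts (mill and route are ordered by precedence; mill/drill can't share; mill and bore are ordered by precedence; route/drill can't share; route/bore can't share; drill and bore are ordered by precedence), but they are limited to mill in {shift 2, shift 3}, route in {shift 1, shift 2}, drill in {shift 2, shift 3}, bore in {shift 1, shift 2} — together just 3 shifts: 4 operations can't fit in 3 distinct shifts.
So 3 shifts is not enough.
4 works (last occupied shift: shift 4): for example mill -> shift 3, drill -> shift 4, polish -> shift 1, tap -> shift 2, bore -> shift 1, route -> shift 2.

4 shifts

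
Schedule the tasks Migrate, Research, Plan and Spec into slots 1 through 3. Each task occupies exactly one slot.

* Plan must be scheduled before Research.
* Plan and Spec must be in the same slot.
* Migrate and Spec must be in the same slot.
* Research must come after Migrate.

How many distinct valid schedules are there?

3

Enumerating: Migrate in 1; Spec in 1; Research in 2; Plan in 1 | Research in 3, Migrate in 1, Spec in 1, Plan in 1 | Migrate in 2; Spec in 2; Research in 3; Plan in 2.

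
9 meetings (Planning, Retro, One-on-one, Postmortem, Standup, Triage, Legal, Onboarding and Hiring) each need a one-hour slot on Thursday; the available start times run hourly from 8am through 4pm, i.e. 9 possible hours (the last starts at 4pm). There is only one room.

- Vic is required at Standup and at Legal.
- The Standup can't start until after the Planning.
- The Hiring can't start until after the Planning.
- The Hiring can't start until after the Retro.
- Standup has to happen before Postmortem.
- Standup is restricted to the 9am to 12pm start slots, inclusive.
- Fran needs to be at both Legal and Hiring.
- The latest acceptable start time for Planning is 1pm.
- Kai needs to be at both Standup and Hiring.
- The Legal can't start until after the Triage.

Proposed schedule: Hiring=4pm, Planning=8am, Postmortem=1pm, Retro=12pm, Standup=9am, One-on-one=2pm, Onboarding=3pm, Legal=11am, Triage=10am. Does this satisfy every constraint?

Standup has to happen before Postmortem — holds.
Vic is required at Standup and at Legal — holds.
The Legal can't start until after the Triage — holds.
The Standup can't start until after the Planning — holds.
Standup is restricted to the 9am to 12pm start slots, inclusive — holds.
The Hiring can't start until after the Retro — holds.
The Hiring can't start until after the Planning — holds.
There is only one room — holds.
Fran needs to be at both Legal and Hiring — holds.
The latest acceptable start time for Planning is 1pm — holds.
Kai needs to be at both Standup and Hiring — holds.

Valid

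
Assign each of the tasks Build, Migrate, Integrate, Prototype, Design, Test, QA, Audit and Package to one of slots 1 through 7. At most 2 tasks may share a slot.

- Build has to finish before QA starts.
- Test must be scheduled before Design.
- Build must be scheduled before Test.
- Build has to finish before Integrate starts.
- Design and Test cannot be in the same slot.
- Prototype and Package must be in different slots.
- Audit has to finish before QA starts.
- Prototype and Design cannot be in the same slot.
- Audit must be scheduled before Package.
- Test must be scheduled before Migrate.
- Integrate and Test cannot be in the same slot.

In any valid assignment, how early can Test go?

Precedence pushes Test to at least 2; downstream work caps Test at 6.
Test at 2 is achievable: QA=2, Audit=1, Build=1, Integrate=3, Prototype=5, Migrate=3, Test=2, Design=4, Package=4.

2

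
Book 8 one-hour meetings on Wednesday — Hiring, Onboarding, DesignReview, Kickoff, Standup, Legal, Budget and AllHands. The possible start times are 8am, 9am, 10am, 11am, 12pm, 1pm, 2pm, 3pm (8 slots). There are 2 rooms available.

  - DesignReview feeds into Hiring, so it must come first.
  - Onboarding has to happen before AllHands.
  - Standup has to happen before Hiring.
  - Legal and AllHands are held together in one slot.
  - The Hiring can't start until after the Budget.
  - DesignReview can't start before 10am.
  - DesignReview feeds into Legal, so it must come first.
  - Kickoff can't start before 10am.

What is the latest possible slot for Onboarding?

Downstream work caps Onboarding at 2pm.
Onboarding at 2pm is achievable: Budget -> 8am, Standup -> 8am, DesignReview -> 10am, Legal -> 3pm, Kickoff -> 10am, AllHands -> 3pm, Hiring -> 11am, Onboarding -> 2pm.

2pm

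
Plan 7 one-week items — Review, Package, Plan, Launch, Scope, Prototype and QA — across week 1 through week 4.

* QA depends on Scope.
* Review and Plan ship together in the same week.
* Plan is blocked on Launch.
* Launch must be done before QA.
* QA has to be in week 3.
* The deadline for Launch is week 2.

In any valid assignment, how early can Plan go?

Precedence pushes Plan to at least week 2.
Plan at week 2 is achievable: Package=week 1, Scope=week 1, Plan=week 2, Prototype=week 1, Review=week 2, Launch=week 1, QA=week 3.

week 2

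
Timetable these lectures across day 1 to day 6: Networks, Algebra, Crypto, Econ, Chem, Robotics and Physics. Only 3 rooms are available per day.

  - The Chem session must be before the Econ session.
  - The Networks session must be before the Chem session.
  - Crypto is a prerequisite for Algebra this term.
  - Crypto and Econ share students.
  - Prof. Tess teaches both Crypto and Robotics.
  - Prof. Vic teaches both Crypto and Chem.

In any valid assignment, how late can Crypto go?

day 5

Downstream work caps Crypto at day 5.
Crypto at day 5 is achievable: Networks -> day 1, Econ -> day 3, Algebra -> day 6, Robotics -> day 1, Physics -> day 1, Crypto -> day 5, Chem -> day 2.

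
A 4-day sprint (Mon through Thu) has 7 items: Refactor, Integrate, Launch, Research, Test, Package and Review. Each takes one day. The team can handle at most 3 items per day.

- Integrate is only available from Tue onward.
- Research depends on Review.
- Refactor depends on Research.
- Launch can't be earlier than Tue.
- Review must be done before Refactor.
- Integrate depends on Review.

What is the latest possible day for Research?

Precedence pushes Research to at least Tue; downstream work caps Research at Wed.
Research at Wed is achievable: Refactor in Thu, Package in Mon, Launch in Tue, Integrate in Tue, Test in Mon, Review in Mon, Research in Wed.

Wed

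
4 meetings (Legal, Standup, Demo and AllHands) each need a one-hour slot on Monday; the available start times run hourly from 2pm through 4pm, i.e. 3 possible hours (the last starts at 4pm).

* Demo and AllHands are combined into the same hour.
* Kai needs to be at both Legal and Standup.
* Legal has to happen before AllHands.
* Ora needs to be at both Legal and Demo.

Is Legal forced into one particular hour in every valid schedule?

Legal can be 2pm (e.g. Standup -> 3pm; Demo -> 3pm; AllHands -> 3pm; Legal -> 2pm) or 3pm (e.g. Standup -> 2pm; Legal -> 3pm; AllHands -> 4pm; Demo -> 4pm).

No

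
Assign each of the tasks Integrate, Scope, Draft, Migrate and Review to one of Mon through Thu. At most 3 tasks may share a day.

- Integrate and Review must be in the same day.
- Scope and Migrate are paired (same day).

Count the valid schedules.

Splitting on Integrate: it can be Mon (12), Tue (12), Wed (12), Thu (12). Listing each branch's schedules as (Scope, Draft, Migrate, Review):
Integrate=Mon: (Tue,Mon,Tue,Mon) (Tue,Tue,Tue,Mon) (Tue,Wed,Tue,Mon) (Tue,Thu,Tue,Mon) (Wed,Mon,Wed,Mon) (Wed,Tue,Wed,Mon) (Wed,Wed,Wed,Mon) (Wed,Thu,Wed,Mon) (Thu,Mon,Thu,Mon) (Thu,Tue,Thu,Mon) (Thu,Wed,Thu,Mon) (Thu,Thu,Thu,Mon) — 12.
Integrate=Tue: (Mon,Mon,Mon,Tue) (Mon,Tue,Mon,Tue) (Mon,Wed,Mon,Tue) (Mon,Thu,Mon,Tue) (Wed,Mon,Wed,Tue) (Wed,Tue,Wed,Tue) (Wed,Wed,Wed,Tue) (Wed,Thu,Wed,Tue) (Thu,Mon,Thu,Tue) (Thu,Tue,Thu,Tue) (Thu,Wed,Thu,Tue) (Thu,Thu,Thu,Tue) — 12.
Integrate=Wed: (Mon,Mon,Mon,Wed) (Mon,Tue,Mon,Wed) (Mon,Wed,Mon,Wed) (Mon,Thu,Mon,Wed) (Tue,Mon,Tue,Wed) (Tue,Tue,Tue,Wed) (Tue,Wed,Tue,Wed) (Tue,Thu,Tue,Wed) (Thu,Mon,Thu,Wed) (Thu,Tue,Thu,Wed) (Thu,Wed,Thu,Wed) (Thu,Thu,Thu,Wed) — 12.
Integrate=Thu: (Mon,Mon,Mon,Thu) (Mon,Tue,Mon,Thu) (Mon,Wed,Mon,Thu) (Mon,Thu,Mon,Thu) (Tue,Mon,Tue,Thu) (Tue,Tue,Tue,Thu) (Tue,Wed,Tue,Thu) (Tue,Thu,Tue,Thu) (Wed,Mon,Wed,Thu) (Wed,Tue,Wed,Thu) (Wed,Wed,Wed,Thu) (Wed,Thu,Wed,Thu) — 12.
Summing: 12 + 12 + 12 + 12 = 48.

48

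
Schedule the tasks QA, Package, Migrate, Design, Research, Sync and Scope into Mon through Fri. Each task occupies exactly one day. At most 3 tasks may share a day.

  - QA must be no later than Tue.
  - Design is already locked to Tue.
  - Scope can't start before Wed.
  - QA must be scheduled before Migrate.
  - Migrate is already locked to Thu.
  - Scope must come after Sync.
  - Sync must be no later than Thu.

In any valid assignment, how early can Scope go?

Wed

Scope is available from Wed.
Scope at Wed is achievable: Scope=Wed, QA=Mon, Package=Mon, Migrate=Thu, Research=Tue, Sync=Mon, Design=Tue.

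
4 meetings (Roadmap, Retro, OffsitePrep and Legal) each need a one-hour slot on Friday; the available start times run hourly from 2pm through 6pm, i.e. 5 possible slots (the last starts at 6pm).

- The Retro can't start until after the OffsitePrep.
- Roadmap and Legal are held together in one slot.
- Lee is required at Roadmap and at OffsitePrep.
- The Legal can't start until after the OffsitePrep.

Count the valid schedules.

Splitting on Roadmap: it can be 3pm (4), 4pm (7), 5pm (9), 6pm (10). Listing each branch's schedules as (Retro, OffsitePrep, Legal):
Roadmap=3pm: (3pm,2pm,3pm) (4pm,2pm,3pm) (5pm,2pm,3pm) (6pm,2pm,3pm) — 4.
Roadmap=4pm: (3pm,2pm,4pm) (4pm,2pm,4pm) (4pm,3pm,4pm) (5pm,2pm,4pm) (5pm,3pm,4pm) (6pm,2pm,4pm) (6pm,3pm,4pm) — 7.
Roadmap=5pm: (3pm,2pm,5pm) (4pm,2pm,5pm) (4pm,3pm,5pm) (5pm,2pm,5pm) (5pm,3pm,5pm) (5pm,4pm,5pm) (6pm,2pm,5pm) (6pm,3pm,5pm) (6pm,4pm,5pm) — 9.
Roadmap=6pm: (3pm,2pm,6pm) (4pm,2pm,6pm) (4pm,3pm,6pm) (5pm,2pm,6pm) (5pm,3pm,6pm) (5pm,4pm,6pm) (6pm,2pm,6pm) (6pm,3pm,6pm) (6pm,4pm,6pm) (6pm,5pm,6pm) — 10.
Summing: 4 + 7 + 9 + 10 = 30.

30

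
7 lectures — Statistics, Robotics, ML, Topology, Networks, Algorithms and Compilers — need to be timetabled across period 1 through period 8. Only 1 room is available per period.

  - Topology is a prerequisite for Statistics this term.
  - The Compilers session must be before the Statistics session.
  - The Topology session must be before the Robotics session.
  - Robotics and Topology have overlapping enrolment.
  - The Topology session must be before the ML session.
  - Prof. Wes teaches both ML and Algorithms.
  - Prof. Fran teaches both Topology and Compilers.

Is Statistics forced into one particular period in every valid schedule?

Statistics can be period 3 (e.g. ML=period 5, Statistics=period 3, Topology=period 1, Networks=period 6, Compilers=period 2, Robotics=period 4, Algorithms=period 7) or period 4 (e.g. ML=period 5; Statistics=period 4; Compilers=period 3; Networks=period 6; Algorithms=period 7; Topology=period 1; Robotics=period 2).

No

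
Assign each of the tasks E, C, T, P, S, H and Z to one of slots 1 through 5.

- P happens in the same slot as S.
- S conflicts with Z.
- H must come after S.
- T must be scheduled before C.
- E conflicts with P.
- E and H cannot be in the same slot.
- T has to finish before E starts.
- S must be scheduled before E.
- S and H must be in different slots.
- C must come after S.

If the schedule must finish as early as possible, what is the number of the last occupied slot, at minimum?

The precedence chain requires at least 2 distinct slots.
Could 2 slots be enough, i.e. nothing placed later than 2? No: C must come after S (at 1 or later) → {2}; S must come before C (at 2 or earlier) → {1}; H must come after S (at 1 or later) → {2}; E must come after T (at 1 or later) → {2}; H can't share with E (2) → nothing is left.
So 2 slots is not enough.
3 works (last occupied slot: 3): for example E in 2; Z in 2; P in 1; S in 1; T in 1; H in 3; C in 2.

3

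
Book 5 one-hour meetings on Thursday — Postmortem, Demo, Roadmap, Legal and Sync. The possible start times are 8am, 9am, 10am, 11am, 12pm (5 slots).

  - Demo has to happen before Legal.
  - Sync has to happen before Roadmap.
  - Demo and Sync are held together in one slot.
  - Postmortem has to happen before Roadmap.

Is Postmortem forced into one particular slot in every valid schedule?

No

Postmortem can be 8am (e.g. Postmortem -> 8am, Demo -> 8am, Legal -> 9am, Roadmap -> 9am, Sync -> 8am) or 9am (e.g. Postmortem -> 9am, Sync -> 8am, Roadmap -> 10am, Demo -> 8am, Legal -> 9am).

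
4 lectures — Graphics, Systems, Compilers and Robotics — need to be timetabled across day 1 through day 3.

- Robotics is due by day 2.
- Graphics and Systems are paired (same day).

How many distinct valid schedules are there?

Splitting on Graphics: it can be day 1 (6), day 2 (6), day 3 (6). Listing each branch's schedules as (Systems, Compilers, Robotics) by day number:
Graphics=day 1: (1,1,1) (1,1,2) (1,2,1) (1,2,2) (1,3,1) (1,3,2) — 6.
Graphics=day 2: (2,1,1) (2,1,2) (2,2,1) (2,2,2) (2,3,1) (2,3,2) — 6.
Graphics=day 3: (3,1,1) (3,1,2) (3,2,1) (3,2,2) (3,3,1) (3,3,2) — 6.
Summing: 6 + 6 + 6 = 18.

18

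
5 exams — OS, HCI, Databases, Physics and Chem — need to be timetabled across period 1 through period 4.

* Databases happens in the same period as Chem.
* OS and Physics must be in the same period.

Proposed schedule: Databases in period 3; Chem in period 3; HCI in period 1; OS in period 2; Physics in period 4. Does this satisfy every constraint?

Databases happens in the same period as Chem — holds.
OS and Physics must be in the same period — violated.

No — it violates: OS and Physics must be in the same period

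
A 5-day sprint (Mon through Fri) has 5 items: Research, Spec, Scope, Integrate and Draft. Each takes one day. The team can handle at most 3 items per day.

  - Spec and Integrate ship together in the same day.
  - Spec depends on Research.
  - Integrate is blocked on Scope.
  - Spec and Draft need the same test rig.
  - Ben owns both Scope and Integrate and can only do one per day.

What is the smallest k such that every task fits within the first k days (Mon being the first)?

2

The precedence chain requires at least 2 distinct days.
With at most 3 per day and 5 tasks, at least 2 days are needed.
2 works (last occupied day: Tue): for example Spec=Tue, Scope=Mon, Integrate=Tue, Research=Mon, Draft=Mon.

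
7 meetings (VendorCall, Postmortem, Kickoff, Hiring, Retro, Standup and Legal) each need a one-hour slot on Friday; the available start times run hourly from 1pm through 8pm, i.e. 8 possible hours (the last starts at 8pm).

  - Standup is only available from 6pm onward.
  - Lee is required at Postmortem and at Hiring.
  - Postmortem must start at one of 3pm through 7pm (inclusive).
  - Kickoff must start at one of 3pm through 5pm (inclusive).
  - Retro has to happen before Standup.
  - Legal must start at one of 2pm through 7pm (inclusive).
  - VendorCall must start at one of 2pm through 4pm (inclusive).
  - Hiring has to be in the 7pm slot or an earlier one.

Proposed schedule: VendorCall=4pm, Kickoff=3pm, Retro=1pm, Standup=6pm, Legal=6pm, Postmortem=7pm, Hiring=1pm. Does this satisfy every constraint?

Yes, all constraints hold

Hiring has to be in the 7pm slot or an earlier one — holds.
Legal must start at one of 2pm through 7pm (inclusive) — holds.
VendorCall must start at one of 2pm through 4pm (inclusive) — holds.
Lee is required at Postmortem and at Hiring — holds.
Postmortem must start at one of 3pm through 7pm (inclusive) — holds.
Retro has to happen before Standup — holds.
Standup is only available from 6pm onward — holds.
Kickoff must start at one of 3pm through 5pm (inclusive) — holds.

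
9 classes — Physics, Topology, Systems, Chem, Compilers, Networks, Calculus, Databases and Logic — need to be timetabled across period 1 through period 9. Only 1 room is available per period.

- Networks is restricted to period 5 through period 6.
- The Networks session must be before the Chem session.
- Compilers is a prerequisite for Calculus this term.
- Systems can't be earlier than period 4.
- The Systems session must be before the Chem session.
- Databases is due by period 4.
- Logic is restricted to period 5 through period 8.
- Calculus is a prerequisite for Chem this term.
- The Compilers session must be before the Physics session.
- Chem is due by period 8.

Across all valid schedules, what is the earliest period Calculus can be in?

period 2

Precedence pushes Calculus to at least period 2; downstream work caps Calculus at period 7.
Calculus at period 2 is achievable: Networks -> period 5; Compilers -> period 1; Chem -> period 7; Calculus -> period 2; Databases -> period 3; Physics -> period 8; Logic -> period 6; Topology -> period 9; Systems -> period 4.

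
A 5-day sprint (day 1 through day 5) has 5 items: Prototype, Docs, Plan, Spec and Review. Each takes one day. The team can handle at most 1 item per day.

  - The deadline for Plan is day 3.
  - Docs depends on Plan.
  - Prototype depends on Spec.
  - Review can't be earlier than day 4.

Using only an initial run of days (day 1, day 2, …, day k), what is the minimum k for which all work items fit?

The precedence chain requires at least 2 distinct days.
With at most 1 per day and 5 work items, at least 5 days are needed.
Review can't be placed before day 4, so the schedule must run through at least day 4.
5 works (last occupied day: day 5): for example Spec -> day 2; Docs -> day 5; Review -> day 4; Prototype -> day 3; Plan -> day 1.

5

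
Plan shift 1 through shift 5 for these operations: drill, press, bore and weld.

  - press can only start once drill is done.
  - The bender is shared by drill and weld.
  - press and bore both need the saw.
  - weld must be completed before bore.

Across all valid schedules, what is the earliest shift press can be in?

Precedence pushes press to at least shift 2.
press at shift 2 is achievable: bore=shift 3, drill=shift 1, press=shift 2, weld=shift 2.

shift 2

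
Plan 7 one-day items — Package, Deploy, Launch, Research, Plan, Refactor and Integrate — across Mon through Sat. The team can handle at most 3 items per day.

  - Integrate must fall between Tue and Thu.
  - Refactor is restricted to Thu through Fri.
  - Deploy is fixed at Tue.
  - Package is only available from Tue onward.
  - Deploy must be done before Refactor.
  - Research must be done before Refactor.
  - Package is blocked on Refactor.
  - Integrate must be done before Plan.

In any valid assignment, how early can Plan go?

Precedence pushes Plan to at least Wed.
Plan at Wed is achievable: Deploy -> Tue, Integrate -> Tue, Launch -> Mon, Refactor -> Thu, Plan -> Wed, Package -> Fri, Research -> Mon.

Wed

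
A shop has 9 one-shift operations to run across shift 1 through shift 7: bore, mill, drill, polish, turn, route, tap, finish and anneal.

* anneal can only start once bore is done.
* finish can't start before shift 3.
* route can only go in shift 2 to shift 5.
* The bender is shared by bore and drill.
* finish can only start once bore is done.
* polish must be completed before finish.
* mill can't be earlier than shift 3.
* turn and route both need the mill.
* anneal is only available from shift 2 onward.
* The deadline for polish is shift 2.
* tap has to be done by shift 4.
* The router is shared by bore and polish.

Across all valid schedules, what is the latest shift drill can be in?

shift 7

drill at shift 7 is achievable: finish -> shift 3, mill -> shift 3, tap -> shift 1, anneal -> shift 3, polish -> shift 1, turn -> shift 1, route -> shift 2, drill -> shift 7, bore -> shift 2.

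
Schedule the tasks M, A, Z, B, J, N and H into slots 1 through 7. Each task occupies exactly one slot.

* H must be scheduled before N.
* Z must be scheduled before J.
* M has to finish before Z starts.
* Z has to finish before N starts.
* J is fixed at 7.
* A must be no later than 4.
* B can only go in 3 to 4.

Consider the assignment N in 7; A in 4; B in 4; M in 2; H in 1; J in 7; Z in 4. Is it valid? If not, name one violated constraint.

A must be no later than 4 — holds.
J is fixed at 7 — holds.
Z has to finish before N starts — holds.
B can only go in 3 to 4 — holds.
Z must be scheduled before J — holds.
H must be scheduled before N — holds.
M has to finish before Z starts — holds.

Yes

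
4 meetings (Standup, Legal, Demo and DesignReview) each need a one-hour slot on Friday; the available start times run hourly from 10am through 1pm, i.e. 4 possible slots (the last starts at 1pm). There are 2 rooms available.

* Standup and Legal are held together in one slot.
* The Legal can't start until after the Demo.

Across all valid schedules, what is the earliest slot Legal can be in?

Precedence pushes Legal to at least 11am.
Legal at 11am is achievable: Standup -> 11am; DesignReview -> 10am; Legal -> 11am; Demo -> 10am.

11am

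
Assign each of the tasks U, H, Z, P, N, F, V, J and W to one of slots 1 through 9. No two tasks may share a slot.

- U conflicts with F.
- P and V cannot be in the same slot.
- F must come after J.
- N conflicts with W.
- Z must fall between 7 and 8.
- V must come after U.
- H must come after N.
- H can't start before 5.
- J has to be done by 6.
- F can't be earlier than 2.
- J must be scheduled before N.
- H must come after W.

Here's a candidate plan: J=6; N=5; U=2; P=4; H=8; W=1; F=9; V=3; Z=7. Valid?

Invalid. J must be scheduled before N.

H must come after N — holds.
N conflicts with W — holds.
F can't be earlier than 2 — holds.
F must come after J — holds.
H must come after W — holds.
J must be scheduled before N — violated.
No two tasks may share a slot — holds.
Z must fall between 7 and 8 — holds.
H can't start before 5 — holds.
J has to be done by 6 — holds.
V must come after U — holds.
U conflicts with F — holds.
P and V cannot be in the same slot — holds.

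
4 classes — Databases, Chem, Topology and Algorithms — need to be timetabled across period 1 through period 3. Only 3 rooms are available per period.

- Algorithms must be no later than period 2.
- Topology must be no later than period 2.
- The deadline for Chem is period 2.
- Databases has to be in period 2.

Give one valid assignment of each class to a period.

Algorithms=period 1; Databases=period 2; Topology=period 1; Chem=period 1

Checking: Topology=period 1 in [period 1,period 2]; Databases=period 2 in [period 2,period 2]; Chem=period 1 in [period 1,period 2]; Algorithms=period 1 in [period 1,period 2]; max 3 per period (cap 3).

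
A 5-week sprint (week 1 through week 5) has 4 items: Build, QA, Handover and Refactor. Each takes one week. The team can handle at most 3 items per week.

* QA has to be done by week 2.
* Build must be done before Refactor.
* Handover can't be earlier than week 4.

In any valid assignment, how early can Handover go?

Handover is available from week 4.
Handover at week 4 is achievable: Build in week 1; QA in week 1; Refactor in week 2; Handover in week 4.

week 4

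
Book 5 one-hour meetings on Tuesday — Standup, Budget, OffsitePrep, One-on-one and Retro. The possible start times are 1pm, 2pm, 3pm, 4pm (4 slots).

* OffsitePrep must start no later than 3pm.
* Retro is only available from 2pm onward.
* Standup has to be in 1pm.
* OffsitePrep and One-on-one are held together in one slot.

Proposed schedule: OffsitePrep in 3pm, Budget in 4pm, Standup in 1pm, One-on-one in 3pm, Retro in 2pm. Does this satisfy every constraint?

Yes

Retro is only available from 2pm onward — holds.
Standup has to be in 1pm — holds.
OffsitePrep must start no later than 3pm — holds.
OffsitePrep and One-on-one are held together in one slot — holds.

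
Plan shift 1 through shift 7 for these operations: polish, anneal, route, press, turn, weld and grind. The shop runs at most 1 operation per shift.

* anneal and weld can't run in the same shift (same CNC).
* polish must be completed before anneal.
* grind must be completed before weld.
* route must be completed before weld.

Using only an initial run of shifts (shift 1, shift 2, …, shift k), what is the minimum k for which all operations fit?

The precedence chain requires at least 2 distinct shifts.
With at most 1 per shift and 7 operations, at least 7 shifts are needed.
7 works (last occupied shift: shift 7): for example grind in shift 2; polish in shift 4; route in shift 1; turn in shift 7; weld in shift 3; press in shift 6; anneal in shift 5.

7 shifts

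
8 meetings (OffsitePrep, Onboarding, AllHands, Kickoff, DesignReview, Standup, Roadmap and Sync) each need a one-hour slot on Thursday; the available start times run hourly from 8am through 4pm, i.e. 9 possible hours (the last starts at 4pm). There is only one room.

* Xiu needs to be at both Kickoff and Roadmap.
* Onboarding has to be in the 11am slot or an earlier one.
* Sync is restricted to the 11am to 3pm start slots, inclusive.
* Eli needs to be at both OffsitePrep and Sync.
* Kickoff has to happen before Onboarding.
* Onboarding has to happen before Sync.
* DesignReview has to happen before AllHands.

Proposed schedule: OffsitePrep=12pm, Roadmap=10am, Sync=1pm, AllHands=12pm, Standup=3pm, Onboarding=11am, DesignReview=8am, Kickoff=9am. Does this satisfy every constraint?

No. There is only one room is not satisfied.

DesignReview has to happen before AllHands — holds.
Xiu needs to be at both Kickoff and Roadmap — holds.
Kickoff has to happen before Onboarding — holds.
Onboarding has to happen before Sync — holds.
Onboarding has to be in the 11am slot or an earlier one — holds.
Eli needs to be at both OffsitePrep and Sync — holds.
Sync is restricted to the 11am to 3pm start slots, inclusive — holds.
There is only one room — violated.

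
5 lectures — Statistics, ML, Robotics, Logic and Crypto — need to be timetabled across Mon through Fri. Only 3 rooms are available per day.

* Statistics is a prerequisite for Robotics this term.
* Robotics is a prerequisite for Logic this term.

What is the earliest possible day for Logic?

Precedence pushes Logic to at least Wed.
Logic at Wed is achievable: Statistics in Mon; Robotics in Tue; ML in Mon; Logic in Wed; Crypto in Mon.

Wed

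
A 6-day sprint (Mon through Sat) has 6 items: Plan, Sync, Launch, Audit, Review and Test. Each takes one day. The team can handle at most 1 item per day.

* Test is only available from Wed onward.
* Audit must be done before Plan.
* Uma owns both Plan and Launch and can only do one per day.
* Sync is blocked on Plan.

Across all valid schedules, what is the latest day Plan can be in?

Precedence pushes Plan to at least Tue; downstream work caps Plan at Fri.
Plan at Fri is achievable: Test -> Wed; Sync -> Sat; Plan -> Fri; Launch -> Tue; Audit -> Mon; Review -> Thu.

Fri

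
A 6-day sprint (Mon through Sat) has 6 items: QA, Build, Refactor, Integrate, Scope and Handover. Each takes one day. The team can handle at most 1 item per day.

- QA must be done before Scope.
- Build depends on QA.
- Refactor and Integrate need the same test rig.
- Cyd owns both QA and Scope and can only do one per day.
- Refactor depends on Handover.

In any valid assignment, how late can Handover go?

Fri

Downstream work caps Handover at Fri.
Handover at Fri is achievable: QA -> Mon; Refactor -> Sat; Integrate -> Thu; Scope -> Wed; Build -> Tue; Handover -> Fri.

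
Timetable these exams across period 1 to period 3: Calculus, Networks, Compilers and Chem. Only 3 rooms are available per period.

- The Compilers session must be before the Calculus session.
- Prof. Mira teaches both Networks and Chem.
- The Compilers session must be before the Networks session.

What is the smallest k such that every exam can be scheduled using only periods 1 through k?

The precedence chain requires at least 2 distinct periods.
With at most 3 per period and 4 exams, at least 2 periods are needed.
2 works (last occupied period: period 2): for example Chem in period 1; Compilers in period 1; Calculus in period 2; Networks in period 2.

2 periods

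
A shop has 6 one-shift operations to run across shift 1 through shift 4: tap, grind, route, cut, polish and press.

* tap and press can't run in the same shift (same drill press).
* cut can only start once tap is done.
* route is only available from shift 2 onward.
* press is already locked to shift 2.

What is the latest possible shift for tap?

shift 3

Downstream work caps tap at shift 3.
tap at shift 3 is achievable: grind=shift 1; polish=shift 1; cut=shift 4; tap=shift 3; press=shift 2; route=shift 2.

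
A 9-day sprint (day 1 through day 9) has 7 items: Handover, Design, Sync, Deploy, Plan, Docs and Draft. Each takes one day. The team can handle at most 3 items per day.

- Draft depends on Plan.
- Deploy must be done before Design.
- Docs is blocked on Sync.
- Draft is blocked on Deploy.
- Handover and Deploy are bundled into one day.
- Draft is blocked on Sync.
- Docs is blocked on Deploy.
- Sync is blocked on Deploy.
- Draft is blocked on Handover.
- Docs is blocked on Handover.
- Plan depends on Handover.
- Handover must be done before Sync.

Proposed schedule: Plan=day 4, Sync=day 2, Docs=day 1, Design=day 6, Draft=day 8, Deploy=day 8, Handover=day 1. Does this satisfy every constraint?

Deploy must be done before Design — violated.
Draft is blocked on Sync — holds.
Handover must be done before Sync — holds.
Draft is blocked on Handover — holds.
Docs is blocked on Sync — violated.
Handover and Deploy are bundled into one day — violated.
Docs is blocked on Deploy — violated.
Plan depends on Handover — holds.
Docs is blocked on Handover — violated.
Draft is blocked on Deploy — violated.
The team can handle at most 3 items per day — holds.
Draft depends on Plan — holds.
Sync is blocked on Deploy — violated.

No. Docs is blocked on Deploy is not satisfied.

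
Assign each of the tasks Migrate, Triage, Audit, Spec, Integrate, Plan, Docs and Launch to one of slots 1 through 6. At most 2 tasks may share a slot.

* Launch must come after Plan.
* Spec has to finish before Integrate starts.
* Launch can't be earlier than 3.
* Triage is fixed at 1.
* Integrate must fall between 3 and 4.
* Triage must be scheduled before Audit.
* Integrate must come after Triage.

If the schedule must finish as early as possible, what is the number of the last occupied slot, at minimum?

slot 4

The precedence chain requires at least 2 distinct slots.
With at most 2 per slot and 8 tasks, at least 4 slots are needed.
Integrate can't be placed before 3, so the schedule must run through at least slot 3.
4 works (last occupied slot: 4): for example Spec=1, Triage=1, Launch=3, Audit=2, Plan=2, Docs=4, Integrate=3, Migrate=4.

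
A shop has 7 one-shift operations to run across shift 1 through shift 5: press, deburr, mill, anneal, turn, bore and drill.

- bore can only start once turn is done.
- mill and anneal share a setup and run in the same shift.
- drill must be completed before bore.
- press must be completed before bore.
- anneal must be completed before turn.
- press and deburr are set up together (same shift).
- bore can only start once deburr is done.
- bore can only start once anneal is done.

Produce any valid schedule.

press in shift 1, bore in shift 3, deburr in shift 1, mill in shift 1, anneal in shift 1, turn in shift 2, drill in shift 1

Checking: turn(shift 2) before bore(shift 3); anneal(shift 1) before turn(shift 2); anneal(shift 1) before bore(shift 3); drill(shift 1) before bore(shift 3); deburr(shift 1) before bore(shift 3); press(shift 1) before bore(shift 3); mill = anneal = shift 1; press = deburr = shift 1.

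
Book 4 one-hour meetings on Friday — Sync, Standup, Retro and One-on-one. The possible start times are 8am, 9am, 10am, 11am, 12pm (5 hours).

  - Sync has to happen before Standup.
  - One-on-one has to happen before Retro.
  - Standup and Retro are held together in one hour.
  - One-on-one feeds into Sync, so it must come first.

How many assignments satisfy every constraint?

Splitting on Sync: it can be 9am (3), 10am (4), 11am (3). Listing each branch's schedules as (Standup, Retro, One-on-one):
Sync=9am: (10am,10am,8am) (11am,11am,8am) (12pm,12pm,8am) — 3.
Sync=10am: (11am,11am,8am) (11am,11am,9am) (12pm,12pm,8am) (12pm,12pm,9am) — 4.
Sync=11am: (12pm,12pm,8am) (12pm,12pm,9am) (12pm,12pm,10am) — 3.
Summing: 3 + 4 + 3 = 10.

10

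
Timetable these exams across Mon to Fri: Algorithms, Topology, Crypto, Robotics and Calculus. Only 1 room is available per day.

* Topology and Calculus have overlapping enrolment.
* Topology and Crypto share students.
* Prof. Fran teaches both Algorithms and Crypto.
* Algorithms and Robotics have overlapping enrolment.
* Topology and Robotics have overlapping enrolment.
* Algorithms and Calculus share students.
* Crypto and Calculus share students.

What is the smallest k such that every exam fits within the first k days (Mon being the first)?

5 days

With at most 1 per day and 5 exams, at least 5 days are needed.
5 works (last occupied day: Fri): for example Algorithms=Mon; Robotics=Thu; Topology=Tue; Calculus=Fri; Crypto=Wed.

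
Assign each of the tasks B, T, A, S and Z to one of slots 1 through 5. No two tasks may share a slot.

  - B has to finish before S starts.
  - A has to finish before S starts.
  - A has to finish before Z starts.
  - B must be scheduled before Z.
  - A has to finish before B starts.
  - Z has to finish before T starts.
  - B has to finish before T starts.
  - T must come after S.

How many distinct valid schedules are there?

2

Enumerating: A -> 1; B -> 2; S -> 3; T -> 5; Z -> 4 | S=4, T=5, B=2, Z=3, A=1.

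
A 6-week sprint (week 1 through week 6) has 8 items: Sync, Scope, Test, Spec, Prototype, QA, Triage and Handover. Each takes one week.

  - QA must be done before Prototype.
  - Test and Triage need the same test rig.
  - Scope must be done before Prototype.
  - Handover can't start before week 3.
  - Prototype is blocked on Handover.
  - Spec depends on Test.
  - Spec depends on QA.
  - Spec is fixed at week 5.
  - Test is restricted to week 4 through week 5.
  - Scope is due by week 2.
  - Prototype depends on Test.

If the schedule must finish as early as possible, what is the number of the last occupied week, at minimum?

The precedence chain requires at least 2 distinct weeks.
Spec can't be placed before week 5, so the schedule must run through at least week 5.
5 works (last occupied week: week 5): for example Scope -> week 1, Test -> week 4, Spec -> week 5, Handover -> week 3, Sync -> week 1, Triage -> week 1, Prototype -> week 5, QA -> week 1.

week 5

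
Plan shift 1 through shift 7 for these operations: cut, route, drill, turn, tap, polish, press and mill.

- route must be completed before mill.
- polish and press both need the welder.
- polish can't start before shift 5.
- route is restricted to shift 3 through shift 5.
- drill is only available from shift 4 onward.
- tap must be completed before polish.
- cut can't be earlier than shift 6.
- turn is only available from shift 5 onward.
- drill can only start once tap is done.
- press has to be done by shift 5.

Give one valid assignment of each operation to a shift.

cut in shift 6, polish in shift 5, drill in shift 4, route in shift 3, turn in shift 5, press in shift 1, tap in shift 1, mill in shift 4

Checking: route(shift 3) before mill(shift 4); tap(shift 1) before drill(shift 4); tap(shift 1) before polish(shift 5); polish(shift 5) != press(shift 1); turn=shift 5 in [shift 5,shift 7]; polish=shift 5 in [shift 5,shift 7]; press=shift 1 in [shift 1,shift 5]; route=shift 3 in [shift 3,shift 5]; drill=shift 4 in [shift 4,shift 7]; cut=shift 6 in [shift 6,shift 7].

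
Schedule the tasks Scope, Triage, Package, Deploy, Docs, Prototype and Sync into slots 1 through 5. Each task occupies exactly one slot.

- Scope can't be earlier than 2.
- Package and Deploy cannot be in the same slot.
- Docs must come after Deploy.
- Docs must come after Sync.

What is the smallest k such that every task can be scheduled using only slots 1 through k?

The precedence chain requires at least 2 distinct slots.
2 works (last occupied slot: 2): for example Scope=2, Sync=1, Docs=2, Prototype=1, Deploy=1, Package=2, Triage=1.

2 slots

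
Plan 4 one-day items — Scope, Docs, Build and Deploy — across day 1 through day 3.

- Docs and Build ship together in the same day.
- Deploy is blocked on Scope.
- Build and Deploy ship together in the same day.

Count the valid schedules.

Enumerating: Deploy in day 2, Scope in day 1, Build in day 2, Docs in day 2 | Build -> day 3; Docs -> day 3; Deploy -> day 3; Scope -> day 1 | Docs -> day 3; Build -> day 3; Deploy -> day 3; Scope -> day 2.

3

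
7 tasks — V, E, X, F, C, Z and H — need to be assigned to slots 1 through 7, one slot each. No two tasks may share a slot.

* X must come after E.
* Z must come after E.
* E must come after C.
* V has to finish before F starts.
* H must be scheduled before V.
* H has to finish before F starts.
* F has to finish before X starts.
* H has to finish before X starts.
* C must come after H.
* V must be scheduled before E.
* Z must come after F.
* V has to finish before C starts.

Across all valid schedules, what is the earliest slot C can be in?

3

Precedence pushes C to at least 3; downstream work caps C at 5.
C at 3 is achievable: E=4, Z=7, H=1, V=2, X=6, C=3, F=5.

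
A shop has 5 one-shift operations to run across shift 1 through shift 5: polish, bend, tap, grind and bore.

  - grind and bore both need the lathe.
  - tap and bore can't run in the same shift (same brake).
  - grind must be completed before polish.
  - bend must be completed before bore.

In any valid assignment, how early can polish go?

Precedence pushes polish to at least shift 2.
polish at shift 2 is achievable: bend in shift 1; grind in shift 1; polish in shift 2; tap in shift 1; bore in shift 2.

shift 2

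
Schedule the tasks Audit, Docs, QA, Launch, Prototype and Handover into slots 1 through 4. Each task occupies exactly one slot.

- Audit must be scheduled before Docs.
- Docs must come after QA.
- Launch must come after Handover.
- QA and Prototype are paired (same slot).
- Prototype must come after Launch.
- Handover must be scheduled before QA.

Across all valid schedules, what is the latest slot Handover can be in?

Downstream work caps Handover at 1.
Handover at 1 is achievable: Prototype=3; Docs=4; Audit=1; QA=3; Launch=2; Handover=1.

1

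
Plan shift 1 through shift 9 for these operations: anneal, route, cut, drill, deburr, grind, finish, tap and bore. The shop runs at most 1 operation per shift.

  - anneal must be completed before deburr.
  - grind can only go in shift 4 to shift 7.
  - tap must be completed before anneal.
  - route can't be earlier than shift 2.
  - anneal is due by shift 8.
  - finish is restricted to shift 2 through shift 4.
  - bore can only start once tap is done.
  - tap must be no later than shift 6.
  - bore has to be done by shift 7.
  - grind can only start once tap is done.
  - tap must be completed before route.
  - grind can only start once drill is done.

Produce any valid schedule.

drill in shift 3; tap in shift 1; anneal in shift 6; finish in shift 2; bore in shift 5; grind in shift 4; deburr in shift 8; route in shift 7; cut in shift 9

Checking: tap(shift 1) before route(shift 7); tap(shift 1) before grind(shift 4); anneal(shift 6) before deburr(shift 8); drill(shift 3) before grind(shift 4); tap(shift 1) before anneal(shift 6); tap(shift 1) before bore(shift 5); anneal=shift 6 in [shift 1,shift 8]; finish=shift 2 in [shift 2,shift 4]; grind=shift 4 in [shift 4,shift 7]; tap=shift 1 in [shift 1,shift 6]; bore=shift 5 in [shift 1,shift 7]; route=shift 7 in [shift 2,shift 9]; max 1 per shift (cap 1).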